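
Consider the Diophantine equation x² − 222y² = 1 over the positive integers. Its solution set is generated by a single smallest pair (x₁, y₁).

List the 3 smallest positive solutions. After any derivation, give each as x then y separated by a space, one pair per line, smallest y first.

149 10
44401 2980
13231349 888030

√222 = [14; 1,8,1,28, …], period ℓ=4 (even) → k=3
a_0=14:  p_0=14·1+0=14,  q_0=14·0+1=1
a_1=1:  p_1=1·14+1=15,  q_1=1·1+0=1
a_2=8:  p_2=8·15+14=134,  q_2=8·1+1=9
a_3=1:  p_3=1·134+15=149,  q_3=1·9+1=10
(x₁, y₁) = (149, 10);  149² − 222·10² = 1 ✓
n=2: (149,10)∘(149,10) = (149·149+222·10·10, 149·10+10·149) = (44401,2980)
n=3: (44401,2980)∘(149,10) = (149·44401+222·10·2980, 149·2980+10·44401) = (13231349,888030)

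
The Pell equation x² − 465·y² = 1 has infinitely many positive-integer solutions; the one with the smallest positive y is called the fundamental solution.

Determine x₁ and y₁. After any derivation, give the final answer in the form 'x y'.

15871 736

[21; 1,1,3,2,2,2,3,1,1,42] for √465; ℓ=10 ⇒ convergent index 9
step 0: (21, 1)  from 21·(1,0) + (0,1)
…
step 2: (43, 2)  from 1·(22,1) + (21,1)
…
step 5: (841, 39)  from 2·(345,16) + (151,7)
step 6: (2027, 94)  from 2·(841,39) + (345,16)
…
step 8: (8949, 415)  from 1·(6922,321) + (2027,94)
step 9: (15871, 736)  from 1·(8949,415) + (6922,321)
(x₁, y₁) = (15871, 736);  15871² − 465·736² = 1 ✓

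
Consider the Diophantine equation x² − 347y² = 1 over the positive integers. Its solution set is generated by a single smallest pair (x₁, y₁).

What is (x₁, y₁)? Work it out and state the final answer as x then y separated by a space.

641602 34443

√347 = [18; 1,1,1,2,4,…,1,1,36, …], period ℓ=14 (even) → k=13
i=0: a=18 ⇒ p=18, q=1
i=1: a=1 ⇒ p=19, q=1
…
i=3: a=1 ⇒ p=56, q=3
…
i=5: a=4 ⇒ p=652, q=35
…
i=9: a=4 ⇒ p=74549, q=4002
…
i=12: a=1 ⇒ p=402885, q=21628
i=13: a=1 ⇒ p=641602, q=34443
(x₁, y₁) = (641602, 34443);  641602² − 347·34443² = 1 ✓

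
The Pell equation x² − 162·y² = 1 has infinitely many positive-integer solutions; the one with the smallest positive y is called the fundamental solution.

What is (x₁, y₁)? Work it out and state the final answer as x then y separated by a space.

19601 1540

d=162: √d = [12; 1,2,1,2,12,2,1,2,1,24] (ℓ=10, even), read p_9/q_9
i=0: a=12 ⇒ p=12, q=1
i=1: a=1 ⇒ p=13, q=1
i=2: a=2 ⇒ p=38, q=3
i=3: a=1 ⇒ p=51, q=4
…
i=5: a=12 ⇒ p=1731, q=136
i=6: a=2 ⇒ p=3602, q=283
i=7: a=1 ⇒ p=5333, q=419
i=8: a=2 ⇒ p=14268, q=1121
i=9: a=1 ⇒ p=19601, q=1540
→ (19601, 1540).  Check: 19601²=384199201, 162·1540²=384199200, difference 1.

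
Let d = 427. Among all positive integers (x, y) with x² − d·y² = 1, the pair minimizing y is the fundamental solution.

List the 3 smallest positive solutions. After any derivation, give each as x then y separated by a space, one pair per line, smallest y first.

d=427: √d = [20; 1,1,1,40] (ℓ=4, even), read p_3/q_3
step 0: (20, 1)  from 20·(1,0) + (0,1)
…
step 2: (41, 2)  from 1·(21,1) + (20,1)
step 3: (62, 3)  from 1·(41,2) + (21,1)
→ (62, 3).  Check: 62²=3844, 427·3²=3843, difference 1.
n=2: (62,3)∘(62,3) = (62·62+427·3·3, 62·3+3·62) = (7687,372)
n=3: (7687,372)∘(62,3) = (62·7687+427·3·372, 62·372+3·7687) = (953126,46125)

62 3
7687 372
953126 46125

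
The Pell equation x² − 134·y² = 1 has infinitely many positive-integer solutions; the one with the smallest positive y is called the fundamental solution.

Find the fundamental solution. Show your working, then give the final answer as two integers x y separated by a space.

[11; 1,1,2,1,3,…,1,1,22] for √134; ℓ=14 ⇒ convergent index 13
step 0: (11, 1)  from 11·(1,0) + (0,1)
step 1: (12, 1)  from 1·(11,1) + (1,0)
step 2: (23, 2)  from 1·(12,1) + (11,1)
…
step 4: (81, 7)  from 1·(58,5) + (23,2)
…
step 12: (84029, 7259)  from 1·(61896,5347) + (22133,1912)
step 13: (145925, 12606)  from 1·(84029,7259) + (61896,5347)
→ (145925, 12606).  Check: 145925²=21294105625, 134·12606²=21294105624, difference 1.

145925 12606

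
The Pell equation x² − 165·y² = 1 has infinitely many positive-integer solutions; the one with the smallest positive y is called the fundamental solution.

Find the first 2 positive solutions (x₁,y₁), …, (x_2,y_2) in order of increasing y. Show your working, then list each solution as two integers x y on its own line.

1079 84
2328481 181272

d=165: √d = [12; 1,5,2,5,1,24] (ℓ=6, even), read p_5/q_5
a_0=12:  p_0=12·1+0=12,  q_0=12·0+1=1
a_1=1:  p_1=1·12+1=13,  q_1=1·1+0=1
…
a_4=5:  p_4=5·167+77=912,  q_4=5·13+6=71
a_5=1:  p_5=1·912+167=1079,  q_5=1·71+13=84
(x₁, y₁) = (1079, 84);  1079² − 165·84² = 1 ✓
n=2: (1079,84)∘(1079,84) = (1079·1079+165·84·84, 1079·84+84·1079) = (2328481,181272)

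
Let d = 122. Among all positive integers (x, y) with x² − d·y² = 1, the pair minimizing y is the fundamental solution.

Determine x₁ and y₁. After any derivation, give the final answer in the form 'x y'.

243 22

√122 = [11; 22, …], period ℓ=1 (odd) → k=1
k=0  a_k=11  p_k/q_k = 11/1
k=1  a_k=22  p_k/q_k = 243/22
(x₁, y₁) = (243, 22);  243² − 122·22² = 1 ✓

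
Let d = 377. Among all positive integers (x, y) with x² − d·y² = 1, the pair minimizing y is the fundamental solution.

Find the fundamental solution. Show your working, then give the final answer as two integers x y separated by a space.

233 12

d=377: √d = [19; 2,2,2,38] (ℓ=4, even), read p_3/q_3
step 0: (19, 1)  from 19·(1,0) + (0,1)
…
step 2: (97, 5)  from 2·(39,2) + (19,1)
step 3: (233, 12)  from 2·(97,5) + (39,2)
(x₁, y₁) = (233, 12);  233² − 377·12² = 1 ✓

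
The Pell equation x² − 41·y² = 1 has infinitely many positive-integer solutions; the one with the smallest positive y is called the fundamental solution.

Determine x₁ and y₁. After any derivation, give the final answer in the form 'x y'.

√41 → a₀=6, period (2,2,12); ℓ=3 odd so k=5
k=0  a_k=6  p_k/q_k = 6/1
…
k=2  a_k=2  p_k/q_k = 32/5
k=3  a_k=12  p_k/q_k = 397/62
k=4  a_k=2  p_k/q_k = 826/129
k=5  a_k=2  p_k/q_k = 2049/320
→ (2049, 320).  Check: 2049²=4198401, 41·320²=4198400, difference 1.

2049 320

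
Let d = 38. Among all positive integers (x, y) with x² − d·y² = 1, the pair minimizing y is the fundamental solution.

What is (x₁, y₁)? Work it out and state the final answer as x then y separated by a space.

37 6

√38 = [6; 6,12, …], period ℓ=2 (even) → k=1
i=0: a=6 ⇒ p=6, q=1
i=1: a=6 ⇒ p=37, q=6
fundamental: x₁=37, y₁=6  (since 1369 − 38·36 = 1)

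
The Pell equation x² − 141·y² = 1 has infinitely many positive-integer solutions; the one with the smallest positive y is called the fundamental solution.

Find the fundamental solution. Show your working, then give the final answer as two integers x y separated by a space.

[11; 1,6,1,22] for √141; ℓ=4 ⇒ convergent index 3
step 0: (11, 1)  from 11·(1,0) + (0,1)
step 1: (12, 1)  from 1·(11,1) + (1,0)
step 2: (83, 7)  from 6·(12,1) + (11,1)
step 3: (95, 8)  from 1·(83,7) + (12,1)
fundamental: x₁=95, y₁=8  (since 9025 − 141·64 = 1)

95 8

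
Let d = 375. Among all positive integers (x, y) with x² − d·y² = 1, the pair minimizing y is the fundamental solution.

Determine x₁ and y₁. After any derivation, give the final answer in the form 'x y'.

√375 = [19; 2,1,2,1,5,1,2,1,2,38, …], period ℓ=10 (even) → k=9
a_0=19:  p_0=19·1+0=19,  q_0=19·0+1=1
a_1=2:  p_1=2·19+1=39,  q_1=2·1+0=2
…
a_3=2:  p_3=2·58+39=155,  q_3=2·3+2=8
a_4=1:  p_4=1·155+58=213,  q_4=1·8+3=11
…
a_6=1:  p_6=1·1220+213=1433,  q_6=1·63+11=74
a_7=2:  p_7=2·1433+1220=4086,  q_7=2·74+63=211
a_8=1:  p_8=1·4086+1433=5519,  q_8=1·211+74=285
a_9=2:  p_9=2·5519+4086=15124,  q_9=2·285+211=781
→ (15124, 781).  Check: 15124²=228735376, 375·781²=228735375, difference 1.

15124 781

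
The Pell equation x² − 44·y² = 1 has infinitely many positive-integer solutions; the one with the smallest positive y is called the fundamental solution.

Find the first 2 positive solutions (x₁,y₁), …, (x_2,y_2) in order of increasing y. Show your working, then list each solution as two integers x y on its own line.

199 30
79201 11940

[6; 1,1,1,2,1,1,1,12] for √44; ℓ=8 ⇒ convergent index 7
i=0: a=6 ⇒ p=6, q=1
i=1: a=1 ⇒ p=7, q=1
…
i=3: a=1 ⇒ p=20, q=3
…
i=6: a=1 ⇒ p=126, q=19
i=7: a=1 ⇒ p=199, q=30
fundamental: x₁=199, y₁=30  (since 39601 − 44·900 = 1)
k=2:  x_2 = 199·199+44·30·30 = 79201,  y_2 = 199·30+30·199 = 11940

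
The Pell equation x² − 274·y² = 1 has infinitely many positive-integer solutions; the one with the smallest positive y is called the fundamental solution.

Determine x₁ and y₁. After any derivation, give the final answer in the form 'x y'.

√274 = [16; 1,1,4,4,1,1,32, …], period ℓ=7 (odd) → k=13
step 0: (16, 1)  from 16·(1,0) + (0,1)
…
step 2: (33, 2)  from 1·(17,1) + (16,1)
step 3: (149, 9)  from 4·(33,2) + (17,1)
…
step 6: (1407, 85)  from 1·(778,47) + (629,38)
…
step 10: (419253, 25328)  from 4·(93011,5619) + (47209,2852)
…
step 12: (2189276, 132259)  from 1·(1770023,106931) + (419253,25328)
step 13: (3959299, 239190)  from 1·(2189276,132259) + (1770023,106931)
→ (3959299, 239190).  Check: 3959299²=15676048571401, 274·239190²=15676048571400, difference 1.

3959299 239190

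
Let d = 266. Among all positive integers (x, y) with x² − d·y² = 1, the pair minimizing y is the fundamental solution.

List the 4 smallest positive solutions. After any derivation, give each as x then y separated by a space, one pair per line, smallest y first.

685 42
938449 57540
1285674445 78829758
1761373051201 107996710920

d=266: √d = [16; 3,4,3,32] (ℓ=4, even), read p_3/q_3
a_0=16:  p_0=16·1+0=16,  q_0=16·0+1=1
…
a_2=4:  p_2=4·49+16=212,  q_2=4·3+1=13
a_3=3:  p_3=3·212+49=685,  q_3=3·13+3=42
(x₁, y₁) = (685, 42);  685² − 266·42² = 1 ✓
(x_2, y_2) = (685·685 + 266·42·42, 685·42 + 42·685) = (938449, 57540)
(x_3, y_3) = (685·938449 + 266·42·57540, 685·57540 + 42·938449) = (1285674445, 78829758)
(x_4, y_4) = (685·1285674445 + 266·42·78829758, 685·78829758 + 42·1285674445) = (1761373051201, 107996710920)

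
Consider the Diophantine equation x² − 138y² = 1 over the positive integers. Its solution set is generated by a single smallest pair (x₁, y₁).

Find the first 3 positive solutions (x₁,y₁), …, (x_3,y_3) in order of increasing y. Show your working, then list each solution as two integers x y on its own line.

47 4
4417 376
415151 35340

√138 → a₀=11, period (1,2,1,22); ℓ=4 even so k=3
i=0: a=11 ⇒ p=11, q=1
i=1: a=1 ⇒ p=12, q=1
i=2: a=2 ⇒ p=35, q=3
i=3: a=1 ⇒ p=47, q=4
fundamental: x₁=47, y₁=4  (since 2209 − 138·16 = 1)
(x_2, y_2) = (47·47 + 138·4·4, 47·4 + 4·47) = (4417, 376)
(x_3, y_3) = (47·4417 + 138·4·376, 47·376 + 4·4417) = (415151, 35340)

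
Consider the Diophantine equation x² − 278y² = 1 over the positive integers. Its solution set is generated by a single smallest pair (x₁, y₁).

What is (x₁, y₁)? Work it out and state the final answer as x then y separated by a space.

2501 150

[16; 1,2,16,2,1,32] for √278; ℓ=6 ⇒ convergent index 5
step 0: (16, 1)  from 16·(1,0) + (0,1)
…
step 3: (817, 49)  from 16·(50,3) + (17,1)
step 4: (1684, 101)  from 2·(817,49) + (50,3)
step 5: (2501, 150)  from 1·(1684,101) + (817,49)
fundamental: x₁=2501, y₁=150  (since 6255001 − 278·22500 = 1)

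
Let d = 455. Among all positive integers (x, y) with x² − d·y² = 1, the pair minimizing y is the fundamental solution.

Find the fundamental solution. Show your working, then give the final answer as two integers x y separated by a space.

64 3

√455 = [21; 3,42, …], period ℓ=2 (even) → k=1
k=0  a_k=21  p_k/q_k = 21/1
k=1  a_k=3  p_k/q_k = 64/3
(x₁, y₁) = (64, 3);  64² − 455·3² = 1 ✓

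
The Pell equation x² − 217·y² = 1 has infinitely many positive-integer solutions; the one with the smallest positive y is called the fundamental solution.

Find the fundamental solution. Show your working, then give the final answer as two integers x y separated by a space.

√217 → a₀=14, period (1,2,1,2,1,…,2,1,28); ℓ=16 even so k=15
k=0  a_k=14  p_k/q_k = 14/1
k=1  a_k=1  p_k/q_k = 15/1
k=2  a_k=2  p_k/q_k = 44/3
k=3  a_k=1  p_k/q_k = 59/4
k=4  a_k=2  p_k/q_k = 162/11
…
k=7  a_k=9  p_k/q_k = 3668/249
k=8  a_k=4  p_k/q_k = 15055/1022
k=9  a_k=9  p_k/q_k = 139163/9447
k=10  a_k=1  p_k/q_k = 154218/10469
k=11  a_k=1  p_k/q_k = 293381/19916
k=12  a_k=2  p_k/q_k = 740980/50301
k=13  a_k=1  p_k/q_k = 1034361/70217
k=14  a_k=2  p_k/q_k = 2809702/190735
k=15  a_k=1  p_k/q_k = 3844063/260952
fundamental: x₁=3844063, y₁=260952  (since 14776820347969 − 217·68095946304 = 1)

3844063 260952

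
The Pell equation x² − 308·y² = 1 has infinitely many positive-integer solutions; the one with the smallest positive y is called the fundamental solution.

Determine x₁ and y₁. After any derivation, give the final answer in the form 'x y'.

[17; 1,1,4,1,1,34] for √308; ℓ=6 ⇒ convergent index 5
i=0: a=17 ⇒ p=17, q=1
i=1: a=1 ⇒ p=18, q=1
i=2: a=1 ⇒ p=35, q=2
i=3: a=4 ⇒ p=158, q=9
i=4: a=1 ⇒ p=193, q=11
i=5: a=1 ⇒ p=351, q=20
(x₁, y₁) = (351, 20);  351² − 308·20² = 1 ✓

351 20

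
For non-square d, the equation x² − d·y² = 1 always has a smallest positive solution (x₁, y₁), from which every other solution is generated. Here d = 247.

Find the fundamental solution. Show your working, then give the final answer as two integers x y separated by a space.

[15; 1,2,1,1,9,1,9,1,1,2,1,30] for √247; ℓ=12 ⇒ convergent index 11
k=0  a_k=15  p_k/q_k = 15/1
k=1  a_k=1  p_k/q_k = 16/1
k=2  a_k=2  p_k/q_k = 47/3
…
k=4  a_k=1  p_k/q_k = 110/7
k=5  a_k=9  p_k/q_k = 1053/67
k=6  a_k=1  p_k/q_k = 1163/74
k=7  a_k=9  p_k/q_k = 11520/733
k=8  a_k=1  p_k/q_k = 12683/807
k=9  a_k=1  p_k/q_k = 24203/1540
k=10  a_k=2  p_k/q_k = 61089/3887
k=11  a_k=1  p_k/q_k = 85292/5427
fundamental: x₁=85292, y₁=5427  (since 7274725264 − 247·29452329 = 1)

85292 5427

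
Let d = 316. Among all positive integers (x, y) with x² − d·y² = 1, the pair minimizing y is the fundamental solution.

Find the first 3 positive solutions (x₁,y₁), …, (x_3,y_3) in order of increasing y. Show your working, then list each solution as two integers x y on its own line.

12799 720
327628801 18430560
8386642035199 471785474160

√316 = [17; 1,3,2,8,2,3,1,34, …], period ℓ=8 (even) → k=7
step 0: (17, 1)  from 17·(1,0) + (0,1)
…
step 2: (71, 4)  from 3·(18,1) + (17,1)
…
step 4: (1351, 76)  from 8·(160,9) + (71,4)
step 5: (2862, 161)  from 2·(1351,76) + (160,9)
step 6: (9937, 559)  from 3·(2862,161) + (1351,76)
step 7: (12799, 720)  from 1·(9937,559) + (2862,161)
(x₁, y₁) = (12799, 720);  12799² − 316·720² = 1 ✓
n=2: (12799,720)∘(12799,720) = (12799·12799+316·720·720, 12799·720+720·12799) = (327628801,18430560)
n=3: (327628801,18430560)∘(12799,720) = (12799·327628801+316·720·18430560, 12799·18430560+720·327628801) = (8386642035199,471785474160)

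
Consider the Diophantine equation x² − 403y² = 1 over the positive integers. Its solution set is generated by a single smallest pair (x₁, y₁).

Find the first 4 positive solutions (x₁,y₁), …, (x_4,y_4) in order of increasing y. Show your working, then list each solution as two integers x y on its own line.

669878 33369
897473069767 44706317964
1202394930058086974 59895557730143415
1610915821914004898868577 80245432842261314788776

[20; 13,2,1,3,1,3,1,2,13,40] for √403; ℓ=10 ⇒ convergent index 9
step 0: (20, 1)  from 20·(1,0) + (0,1)
…
step 4: (2951, 147)  from 3·(803,40) + (542,27)
…
step 8: (50147, 2498)  from 2·(17967,895) + (14213,708)
step 9: (669878, 33369)  from 13·(50147,2498) + (17967,895)
fundamental: x₁=669878, y₁=33369  (since 448736534884 − 403·1113490161 = 1)
n=2: (669878,33369)∘(669878,33369) = (669878·669878+403·33369·33369, 669878·33369+33369·669878) = (897473069767,44706317964)
n=3: (897473069767,44706317964)∘(669878,33369) = (669878·897473069767+403·33369·44706317964, 669878·44706317964+33369·897473069767) = (1202394930058086974,59895557730143415)
n=4: (1202394930058086974,59895557730143415)∘(669878,33369) = (669878·1202394930058086974+403·33369·59895557730143415, 669878·59895557730143415+33369·1202394930058086974) = (1610915821914004898868577,80245432842261314788776)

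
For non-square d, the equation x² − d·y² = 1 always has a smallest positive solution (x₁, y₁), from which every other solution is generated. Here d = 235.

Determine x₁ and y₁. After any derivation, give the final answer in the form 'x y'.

√235 = [15; 3,30, …], period ℓ=2 (even) → k=1
a_0=15:  p_0=15·1+0=15,  q_0=15·0+1=1
a_1=3:  p_1=3·15+1=46,  q_1=3·1+0=3
(x₁, y₁) = (46, 3);  46² − 235·3² = 1 ✓

46 3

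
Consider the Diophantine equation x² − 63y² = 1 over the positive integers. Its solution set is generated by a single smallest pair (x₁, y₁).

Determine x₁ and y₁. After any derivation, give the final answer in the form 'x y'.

8 1

[7; 1,14] for √63; ℓ=2 ⇒ convergent index 1
i=0: a=7 ⇒ p=7, q=1
i=1: a=1 ⇒ p=8, q=1
→ (8, 1).  Check: 8²=64, 63·1²=63, difference 1.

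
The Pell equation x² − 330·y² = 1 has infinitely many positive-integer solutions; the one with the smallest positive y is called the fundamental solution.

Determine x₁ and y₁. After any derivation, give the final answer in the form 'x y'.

√330 → a₀=18, period (6,36); ℓ=2 even so k=1
i=0: a=18 ⇒ p=18, q=1
i=1: a=6 ⇒ p=109, q=6
(x₁, y₁) = (109, 6);  109² − 330·6² = 1 ✓

109 6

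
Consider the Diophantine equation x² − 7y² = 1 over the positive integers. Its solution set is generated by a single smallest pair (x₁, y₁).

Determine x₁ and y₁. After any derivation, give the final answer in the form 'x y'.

8 3

√7 = [2; 1,1,1,4, …], period ℓ=4 (even) → k=3
k=0  a_k=2  p_k/q_k = 2/1
k=1  a_k=1  p_k/q_k = 3/1
k=2  a_k=1  p_k/q_k = 5/2
k=3  a_k=1  p_k/q_k = 8/3
(x₁, y₁) = (8, 3);  8² − 7·3² = 1 ✓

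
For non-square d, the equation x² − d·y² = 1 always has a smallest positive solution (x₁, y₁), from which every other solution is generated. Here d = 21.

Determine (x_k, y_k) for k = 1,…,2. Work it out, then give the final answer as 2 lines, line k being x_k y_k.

55 12
6049 1320

d=21: √d = [4; 1,1,2,1,1,8] (ℓ=6, even), read p_5/q_5
step 0: (4, 1)  from 4·(1,0) + (0,1)
step 1: (5, 1)  from 1·(4,1) + (1,0)
step 2: (9, 2)  from 1·(5,1) + (4,1)
…
step 4: (32, 7)  from 1·(23,5) + (9,2)
step 5: (55, 12)  from 1·(32,7) + (23,5)
fundamental: x₁=55, y₁=12  (since 3025 − 21·144 = 1)
(x_2, y_2) = (55·55 + 21·12·12, 55·12 + 12·55) = (6049, 1320)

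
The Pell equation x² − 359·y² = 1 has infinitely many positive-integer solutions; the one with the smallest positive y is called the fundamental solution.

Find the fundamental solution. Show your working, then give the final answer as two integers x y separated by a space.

360 19

d=359: √d = [18; 1,17,1,36] (ℓ=4, even), read p_3/q_3
a_0=18:  p_0=18·1+0=18,  q_0=18·0+1=1
a_1=1:  p_1=1·18+1=19,  q_1=1·1+0=1
a_2=17:  p_2=17·19+18=341,  q_2=17·1+1=18
a_3=1:  p_3=1·341+19=360,  q_3=1·18+1=19
(x₁, y₁) = (360, 19);  360² − 359·19² = 1 ✓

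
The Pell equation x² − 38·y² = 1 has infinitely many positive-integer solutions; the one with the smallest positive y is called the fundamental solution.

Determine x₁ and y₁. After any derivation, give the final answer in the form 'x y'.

√38 = [6; 6,12, …], period ℓ=2 (even) → k=1
step 0: (6, 1)  from 6·(1,0) + (0,1)
step 1: (37, 6)  from 6·(6,1) + (1,0)
fundamental: x₁=37, y₁=6  (since 1369 − 38·36 = 1)

37 6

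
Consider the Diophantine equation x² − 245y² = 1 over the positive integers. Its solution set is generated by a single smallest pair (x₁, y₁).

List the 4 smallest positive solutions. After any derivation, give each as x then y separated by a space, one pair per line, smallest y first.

51841 3312
5374978561 343394784
557288527109761 35603857991376
57780789062419261441 3691479203918451648

√245 = [15; 1,1,1,7,6,7,1,1,1,30, …], period ℓ=10 (even) → k=9
k=0  a_k=15  p_k/q_k = 15/1
…
k=2  a_k=1  p_k/q_k = 31/2
…
k=5  a_k=6  p_k/q_k = 2207/141
…
k=8  a_k=1  p_k/q_k = 33825/2161
k=9  a_k=1  p_k/q_k = 51841/3312
fundamental: x₁=51841, y₁=3312  (since 2687489281 − 245·10969344 = 1)
(51841+3312√245)^2 = 5374978561 + 343394784√245
(51841+3312√245)^3 = 557288527109761 + 35603857991376√245
(51841+3312√245)^4 = 57780789062419261441 + 3691479203918451648√245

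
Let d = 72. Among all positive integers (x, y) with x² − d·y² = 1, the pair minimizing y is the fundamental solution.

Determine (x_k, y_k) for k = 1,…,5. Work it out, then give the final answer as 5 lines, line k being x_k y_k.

17 2
577 68
19601 2310
665857 78472
22619537 2665738

√72 = [8; 2,16, …], period ℓ=2 (even) → k=1
k=0  a_k=8  p_k/q_k = 8/1
k=1  a_k=2  p_k/q_k = 17/2
→ (17, 2).  Check: 17²=289, 72·2²=288, difference 1.
k=2:  x_2 = 17·17+72·2·2 = 577,  y_2 = 17·2+2·17 = 68
k=3:  x_3 = 17·577+72·2·68 = 19601,  y_3 = 17·68+2·577 = 2310
k=4:  x_4 = 17·19601+72·2·2310 = 665857,  y_4 = 17·2310+2·19601 = 78472
k=5:  x_5 = 17·665857+72·2·78472 = 22619537,  y_5 = 17·78472+2·665857 = 2665738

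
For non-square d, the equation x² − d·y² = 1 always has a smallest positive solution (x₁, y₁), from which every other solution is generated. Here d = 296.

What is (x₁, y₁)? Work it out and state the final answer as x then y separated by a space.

d=296: √d = [17; 4,1,7,1,4,34] (ℓ=6, even), read p_5/q_5
step 0: (17, 1)  from 17·(1,0) + (0,1)
…
step 2: (86, 5)  from 1·(69,4) + (17,1)
…
step 4: (757, 44)  from 1·(671,39) + (86,5)
step 5: (3699, 215)  from 4·(757,44) + (671,39)
(x₁, y₁) = (3699, 215);  3699² − 296·215² = 1 ✓

3699 215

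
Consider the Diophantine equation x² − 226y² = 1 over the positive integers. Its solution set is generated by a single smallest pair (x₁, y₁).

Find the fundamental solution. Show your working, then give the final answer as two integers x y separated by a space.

451 30

[15; 30] for √226; ℓ=1 ⇒ convergent index 1
i=0: a=15 ⇒ p=15, q=1
i=1: a=30 ⇒ p=451, q=30
(x₁, y₁) = (451, 30);  451² − 226·30² = 1 ✓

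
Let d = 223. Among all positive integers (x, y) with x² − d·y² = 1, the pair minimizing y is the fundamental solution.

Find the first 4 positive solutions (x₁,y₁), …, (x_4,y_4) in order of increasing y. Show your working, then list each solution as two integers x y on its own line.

224 15
100351 6720
44957024 3010545
20140646401 1348717440

√223 → a₀=14, period (1,13,1,28); ℓ=4 even so k=3
i=0: a=14 ⇒ p=14, q=1
…
i=2: a=13 ⇒ p=209, q=14
i=3: a=1 ⇒ p=224, q=15
(x₁, y₁) = (224, 15);  224² − 223·15² = 1 ✓
(224+15√223)^2 = 100351 + 6720√223
(224+15√223)^3 = 44957024 + 3010545√223
(224+15√223)^4 = 20140646401 + 1348717440√223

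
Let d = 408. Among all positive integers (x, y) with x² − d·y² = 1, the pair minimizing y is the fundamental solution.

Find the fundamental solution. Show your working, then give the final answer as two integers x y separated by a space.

√408 = [20; 5,40, …], period ℓ=2 (even) → k=1
i=0: a=20 ⇒ p=20, q=1
i=1: a=5 ⇒ p=101, q=5
(x₁, y₁) = (101, 5);  101² − 408·5² = 1 ✓

101 5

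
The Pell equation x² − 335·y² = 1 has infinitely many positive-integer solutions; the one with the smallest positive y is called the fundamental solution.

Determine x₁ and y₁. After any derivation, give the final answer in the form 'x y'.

604 33

[18; 3,3,3,36] for √335; ℓ=4 ⇒ convergent index 3
step 0: (18, 1)  from 18·(1,0) + (0,1)
step 1: (55, 3)  from 3·(18,1) + (1,0)
step 2: (183, 10)  from 3·(55,3) + (18,1)
step 3: (604, 33)  from 3·(183,10) + (55,3)
(x₁, y₁) = (604, 33);  604² − 335·33² = 1 ✓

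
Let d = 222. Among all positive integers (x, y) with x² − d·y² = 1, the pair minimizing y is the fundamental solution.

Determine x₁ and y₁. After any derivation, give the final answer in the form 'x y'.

149 10

d=222: √d = [14; 1,8,1,28] (ℓ=4, even), read p_3/q_3
a_0=14:  p_0=14·1+0=14,  q_0=14·0+1=1
…
a_2=8:  p_2=8·15+14=134,  q_2=8·1+1=9
a_3=1:  p_3=1·134+15=149,  q_3=1·9+1=10
fundamental: x₁=149, y₁=10  (since 22201 − 222·100 = 1)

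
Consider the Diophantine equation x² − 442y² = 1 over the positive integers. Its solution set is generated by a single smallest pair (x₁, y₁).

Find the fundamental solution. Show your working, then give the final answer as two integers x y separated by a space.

883 42

√442 → a₀=21, period (42); ℓ=1 odd so k=1
step 0: (21, 1)  from 21·(1,0) + (0,1)
step 1: (883, 42)  from 42·(21,1) + (1,0)
→ (883, 42).  Check: 883²=779689, 442·42²=779688, difference 1.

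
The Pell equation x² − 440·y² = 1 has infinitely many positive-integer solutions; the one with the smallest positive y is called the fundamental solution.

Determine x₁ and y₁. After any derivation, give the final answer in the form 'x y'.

√440 → a₀=20, period (1,40); ℓ=2 even so k=1
k=0  a_k=20  p_k/q_k = 20/1
k=1  a_k=1  p_k/q_k = 21/1
fundamental: x₁=21, y₁=1  (since 441 − 440·1 = 1)

21 1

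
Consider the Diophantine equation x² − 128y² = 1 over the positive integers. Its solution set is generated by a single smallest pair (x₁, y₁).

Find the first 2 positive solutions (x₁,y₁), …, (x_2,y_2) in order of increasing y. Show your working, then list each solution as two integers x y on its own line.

√128 = [11; 3,5,3,22, …], period ℓ=4 (even) → k=3
a_0=11:  p_0=11·1+0=11,  q_0=11·0+1=1
…
a_2=5:  p_2=5·34+11=181,  q_2=5·3+1=16
a_3=3:  p_3=3·181+34=577,  q_3=3·16+3=51
(x₁, y₁) = (577, 51);  577² − 128·51² = 1 ✓
n=2: (577,51)∘(577,51) = (577·577+128·51·51, 577·51+51·577) = (665857,58854)

577 51
665857 58854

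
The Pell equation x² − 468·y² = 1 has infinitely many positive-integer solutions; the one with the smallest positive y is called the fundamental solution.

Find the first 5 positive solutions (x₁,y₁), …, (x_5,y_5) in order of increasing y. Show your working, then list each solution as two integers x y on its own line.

649 30
842401 38940
1093435849 50544090
1419278889601 65606189880
1842222905266249 85156783920150

√468 → a₀=21, period (1,1,1,2,1,1,1,42); ℓ=8 even so k=7
step 0: (21, 1)  from 21·(1,0) + (0,1)
step 1: (22, 1)  from 1·(21,1) + (1,0)
step 2: (43, 2)  from 1·(22,1) + (21,1)
step 3: (65, 3)  from 1·(43,2) + (22,1)
step 4: (173, 8)  from 2·(65,3) + (43,2)
step 5: (238, 11)  from 1·(173,8) + (65,3)
step 6: (411, 19)  from 1·(238,11) + (173,8)
step 7: (649, 30)  from 1·(411,19) + (238,11)
(x₁, y₁) = (649, 30);  649² − 468·30² = 1 ✓
n=2: (649,30)∘(649,30) = (649·649+468·30·30, 649·30+30·649) = (842401,38940)
n=3: (842401,38940)∘(649,30) = (649·842401+468·30·38940, 649·38940+30·842401) = (1093435849,50544090)
n=4: (1093435849,50544090)∘(649,30) = (649·1093435849+468·30·50544090, 649·50544090+30·1093435849) = (1419278889601,65606189880)
n=5: (1419278889601,65606189880)∘(649,30) = (649·1419278889601+468·30·65606189880, 649·65606189880+30·1419278889601) = (1842222905266249,85156783920150)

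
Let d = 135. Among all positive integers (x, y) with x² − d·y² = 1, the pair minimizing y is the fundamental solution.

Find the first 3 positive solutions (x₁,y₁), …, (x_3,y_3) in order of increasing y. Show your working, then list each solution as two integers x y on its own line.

244 21
119071 10248
58106404 5001003

d=135: √d = [11; 1,1,1,1,1,1,1,22] (ℓ=8, even), read p_7/q_7
step 0: (11, 1)  from 11·(1,0) + (0,1)
…
step 6: (151, 13)  from 1·(93,8) + (58,5)
step 7: (244, 21)  from 1·(151,13) + (93,8)
fundamental: x₁=244, y₁=21  (since 59536 − 135·441 = 1)
(244+21√135)^2 = 119071 + 10248√135
(244+21√135)^3 = 58106404 + 5001003√135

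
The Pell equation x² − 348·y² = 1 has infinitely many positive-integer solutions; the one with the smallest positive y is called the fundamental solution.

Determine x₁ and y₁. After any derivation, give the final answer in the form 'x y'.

1567 84

√348 → a₀=18, period (1,1,1,8,1,1,1,36); ℓ=8 even so k=7
k=0  a_k=18  p_k/q_k = 18/1
k=1  a_k=1  p_k/q_k = 19/1
…
k=3  a_k=1  p_k/q_k = 56/3
k=4  a_k=8  p_k/q_k = 485/26
k=5  a_k=1  p_k/q_k = 541/29
k=6  a_k=1  p_k/q_k = 1026/55
k=7  a_k=1  p_k/q_k = 1567/84
→ (1567, 84).  Check: 1567²=2455489, 348·84²=2455488, difference 1.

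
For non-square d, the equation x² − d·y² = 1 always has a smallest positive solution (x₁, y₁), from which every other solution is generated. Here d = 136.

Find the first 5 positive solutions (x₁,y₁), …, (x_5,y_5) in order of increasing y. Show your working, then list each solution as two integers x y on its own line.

√136 → a₀=11, period (1,1,1,22); ℓ=4 even so k=3
k=0  a_k=11  p_k/q_k = 11/1
k=1  a_k=1  p_k/q_k = 12/1
k=2  a_k=1  p_k/q_k = 23/2
k=3  a_k=1  p_k/q_k = 35/3
fundamental: x₁=35, y₁=3  (since 1225 − 136·9 = 1)
(x_2, y_2) = (35·35 + 136·3·3, 35·3 + 3·35) = (2449, 210)
(x_3, y_3) = (35·2449 + 136·3·210, 35·210 + 3·2449) = (171395, 14697)
(x_4, y_4) = (35·171395 + 136·3·14697, 35·14697 + 3·171395) = (11995201, 1028580)
(x_5, y_5) = (35·11995201 + 136·3·1028580, 35·1028580 + 3·11995201) = (839492675, 71985903)

35 3
2449 210
171395 14697
11995201 1028580
839492675 71985903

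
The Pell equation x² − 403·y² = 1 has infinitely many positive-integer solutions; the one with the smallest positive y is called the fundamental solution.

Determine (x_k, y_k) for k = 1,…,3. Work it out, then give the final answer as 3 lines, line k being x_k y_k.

d=403: √d = [20; 13,2,1,3,1,3,1,2,13,40] (ℓ=10, even), read p_9/q_9
i=0: a=20 ⇒ p=20, q=1
…
i=5: a=1 ⇒ p=3754, q=187
i=6: a=3 ⇒ p=14213, q=708
…
i=8: a=2 ⇒ p=50147, q=2498
i=9: a=13 ⇒ p=669878, q=33369
fundamental: x₁=669878, y₁=33369  (since 448736534884 − 403·1113490161 = 1)
k=2:  x_2 = 669878·669878+403·33369·33369 = 897473069767,  y_2 = 669878·33369+33369·669878 = 44706317964
k=3:  x_3 = 669878·897473069767+403·33369·44706317964 = 1202394930058086974,  y_3 = 669878·44706317964+33369·897473069767 = 59895557730143415

669878 33369
897473069767 44706317964
1202394930058086974 59895557730143415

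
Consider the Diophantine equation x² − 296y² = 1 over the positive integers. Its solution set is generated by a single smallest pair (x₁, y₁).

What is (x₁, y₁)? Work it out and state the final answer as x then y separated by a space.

√296 = [17; 4,1,7,1,4,34, …], period ℓ=6 (even) → k=5
a_0=17:  p_0=17·1+0=17,  q_0=17·0+1=1
a_1=4:  p_1=4·17+1=69,  q_1=4·1+0=4
a_2=1:  p_2=1·69+17=86,  q_2=1·4+1=5
…
a_4=1:  p_4=1·671+86=757,  q_4=1·39+5=44
a_5=4:  p_5=4·757+671=3699,  q_5=4·44+39=215
(x₁, y₁) = (3699, 215);  3699² − 296·215² = 1 ✓

3699 215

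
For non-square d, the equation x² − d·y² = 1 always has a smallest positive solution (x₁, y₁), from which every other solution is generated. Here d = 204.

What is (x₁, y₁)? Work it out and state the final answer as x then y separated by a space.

d=204: √d = [14; 3,1,1,6,1,1,3,28] (ℓ=8, even), read p_7/q_7
i=0: a=14 ⇒ p=14, q=1
…
i=3: a=1 ⇒ p=100, q=7
…
i=5: a=1 ⇒ p=757, q=53
i=6: a=1 ⇒ p=1414, q=99
i=7: a=3 ⇒ p=4999, q=350
(x₁, y₁) = (4999, 350);  4999² − 204·350² = 1 ✓

4999 350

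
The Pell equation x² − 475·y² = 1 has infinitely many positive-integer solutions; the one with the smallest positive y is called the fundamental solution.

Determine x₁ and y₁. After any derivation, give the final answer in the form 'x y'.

57799 2652

√475 → a₀=21, period (1,3,1,6,2,6,1,3,1,42); ℓ=10 even so k=9
a_0=21:  p_0=21·1+0=21,  q_0=21·0+1=1
…
a_5=2:  p_5=2·741+109=1591,  q_5=2·34+5=73
a_6=6:  p_6=6·1591+741=10287,  q_6=6·73+34=472
…
a_8=3:  p_8=3·11878+10287=45921,  q_8=3·545+472=2107
a_9=1:  p_9=1·45921+11878=57799,  q_9=1·2107+545=2652
fundamental: x₁=57799, y₁=2652  (since 3340724401 − 475·7033104 = 1)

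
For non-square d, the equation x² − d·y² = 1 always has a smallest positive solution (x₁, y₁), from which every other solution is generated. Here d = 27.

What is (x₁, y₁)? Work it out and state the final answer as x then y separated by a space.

26 5

d=27: √d = [5; 5,10] (ℓ=2, even), read p_1/q_1
k=0  a_k=5  p_k/q_k = 5/1
k=1  a_k=5  p_k/q_k = 26/5
(x₁, y₁) = (26, 5);  26² − 27·5² = 1 ✓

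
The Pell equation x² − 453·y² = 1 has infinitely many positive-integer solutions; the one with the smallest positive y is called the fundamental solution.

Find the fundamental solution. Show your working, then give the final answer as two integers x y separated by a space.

1653751 77700

d=453: √d = [21; 3,1,1,10,14,10,1,1,3,42] (ℓ=10, even), read p_9/q_9
a_0=21:  p_0=21·1+0=21,  q_0=21·0+1=1
…
a_4=10:  p_4=10·149+85=1575,  q_4=10·7+4=74
…
a_6=10:  p_6=10·22199+1575=223565,  q_6=10·1043+74=10504
…
a_8=1:  p_8=1·245764+223565=469329,  q_8=1·11547+10504=22051
a_9=3:  p_9=3·469329+245764=1653751,  q_9=3·22051+11547=77700
fundamental: x₁=1653751, y₁=77700  (since 2734892370001 − 453·6037290000 = 1)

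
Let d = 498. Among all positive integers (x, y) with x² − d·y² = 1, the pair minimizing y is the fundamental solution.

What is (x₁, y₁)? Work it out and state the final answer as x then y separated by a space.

179777 8056

√498 → a₀=22, period (3,6,22,6,3,44); ℓ=6 even so k=5
i=0: a=22 ⇒ p=22, q=1
i=1: a=3 ⇒ p=67, q=3
i=2: a=6 ⇒ p=424, q=19
…
i=4: a=6 ⇒ p=56794, q=2545
i=5: a=3 ⇒ p=179777, q=8056
→ (179777, 8056).  Check: 179777²=32319769729, 498·8056²=32319769728, difference 1.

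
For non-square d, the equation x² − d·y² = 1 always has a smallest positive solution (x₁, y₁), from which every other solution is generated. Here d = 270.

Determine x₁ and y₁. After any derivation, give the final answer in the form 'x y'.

5291 322

√270 = [16; 2,3,6,3,2,32, …], period ℓ=6 (even) → k=5
a_0=16:  p_0=16·1+0=16,  q_0=16·0+1=1
…
a_4=3:  p_4=3·723+115=2284,  q_4=3·44+7=139
a_5=2:  p_5=2·2284+723=5291,  q_5=2·139+44=322
(x₁, y₁) = (5291, 322);  5291² − 270·322² = 1 ✓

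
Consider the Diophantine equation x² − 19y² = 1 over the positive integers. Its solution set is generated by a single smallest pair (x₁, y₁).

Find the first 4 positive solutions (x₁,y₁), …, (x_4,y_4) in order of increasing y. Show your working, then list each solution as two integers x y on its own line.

√19 → a₀=4, period (2,1,3,1,2,8); ℓ=6 even so k=5
step 0: (4, 1)  from 4·(1,0) + (0,1)
step 1: (9, 2)  from 2·(4,1) + (1,0)
step 2: (13, 3)  from 1·(9,2) + (4,1)
step 3: (48, 11)  from 3·(13,3) + (9,2)
step 4: (61, 14)  from 1·(48,11) + (13,3)
step 5: (170, 39)  from 2·(61,14) + (48,11)
(x₁, y₁) = (170, 39);  170² − 19·39² = 1 ✓
(170+39√19)^2 = 57799 + 13260√19
(170+39√19)^3 = 19651490 + 4508361√19
(170+39√19)^4 = 6681448801 + 1532829480√19

170 39
57799 13260
19651490 4508361
6681448801 1532829480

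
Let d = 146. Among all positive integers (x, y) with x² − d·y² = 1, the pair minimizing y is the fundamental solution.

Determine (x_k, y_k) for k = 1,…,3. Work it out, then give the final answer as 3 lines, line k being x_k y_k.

√146 = [12; 12,24, …], period ℓ=2 (even) → k=1
a_0=12:  p_0=12·1+0=12,  q_0=12·0+1=1
a_1=12:  p_1=12·12+1=145,  q_1=12·1+0=12
(x₁, y₁) = (145, 12);  145² − 146·12² = 1 ✓
(145+12√146)^2 = 42049 + 3480√146
(145+12√146)^3 = 12194065 + 1009188√146

145 12
42049 3480
12194065 1009188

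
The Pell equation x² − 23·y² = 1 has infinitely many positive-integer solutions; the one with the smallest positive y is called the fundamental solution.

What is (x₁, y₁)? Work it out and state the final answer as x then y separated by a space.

√23 → a₀=4, period (1,3,1,8); ℓ=4 even so k=3
step 0: (4, 1)  from 4·(1,0) + (0,1)
step 1: (5, 1)  from 1·(4,1) + (1,0)
step 2: (19, 4)  from 3·(5,1) + (4,1)
step 3: (24, 5)  from 1·(19,4) + (5,1)
→ (24, 5).  Check: 24²=576, 23·5²=575, difference 1.

24 5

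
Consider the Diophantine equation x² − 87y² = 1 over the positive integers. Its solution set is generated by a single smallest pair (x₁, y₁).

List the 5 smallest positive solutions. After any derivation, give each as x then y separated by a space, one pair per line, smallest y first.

28 3
1567 168
87724 9405
4910977 526512
274926988 29475267

d=87: √d = [9; 3,18] (ℓ=2, even), read p_1/q_1
a_0=9:  p_0=9·1+0=9,  q_0=9·0+1=1
a_1=3:  p_1=3·9+1=28,  q_1=3·1+0=3
→ (28, 3).  Check: 28²=784, 87·3²=783, difference 1.
n=2: (28,3)∘(28,3) = (28·28+87·3·3, 28·3+3·28) = (1567,168)
n=3: (1567,168)∘(28,3) = (28·1567+87·3·168, 28·168+3·1567) = (87724,9405)
n=4: (87724,9405)∘(28,3) = (28·87724+87·3·9405, 28·9405+3·87724) = (4910977,526512)
n=5: (4910977,526512)∘(28,3) = (28·4910977+87·3·526512, 28·526512+3·4910977) = (274926988,29475267)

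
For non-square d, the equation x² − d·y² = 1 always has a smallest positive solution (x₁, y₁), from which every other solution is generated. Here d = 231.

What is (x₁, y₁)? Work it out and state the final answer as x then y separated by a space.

76 5

d=231: √d = [15; 5,30] (ℓ=2, even), read p_1/q_1
a_0=15:  p_0=15·1+0=15,  q_0=15·0+1=1
a_1=5:  p_1=5·15+1=76,  q_1=5·1+0=5
(x₁, y₁) = (76, 5);  76² − 231·5² = 1 ✓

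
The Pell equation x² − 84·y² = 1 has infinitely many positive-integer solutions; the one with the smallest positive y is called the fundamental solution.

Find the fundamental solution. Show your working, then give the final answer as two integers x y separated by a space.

√84 = [9; 6,18, …], period ℓ=2 (even) → k=1
a_0=9:  p_0=9·1+0=9,  q_0=9·0+1=1
a_1=6:  p_1=6·9+1=55,  q_1=6·1+0=6
→ (55, 6).  Check: 55²=3025, 84·6²=3024, difference 1.

55 6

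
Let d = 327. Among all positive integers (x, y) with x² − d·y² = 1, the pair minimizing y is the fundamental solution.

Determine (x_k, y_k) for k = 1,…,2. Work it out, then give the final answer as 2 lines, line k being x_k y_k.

217 12
94177 5208

[18; 12,36] for √327; ℓ=2 ⇒ convergent index 1
k=0  a_k=18  p_k/q_k = 18/1
k=1  a_k=12  p_k/q_k = 217/12
(x₁, y₁) = (217, 12);  217² − 327·12² = 1 ✓
(217+12√327)^2 = 94177 + 5208√327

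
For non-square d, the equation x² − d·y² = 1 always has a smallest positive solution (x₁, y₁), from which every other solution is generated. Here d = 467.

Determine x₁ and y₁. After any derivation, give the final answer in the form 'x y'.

√467 = [21; 1,1,1,1,3,…,1,1,42, …], period ℓ=14 (even) → k=13
a_0=21:  p_0=21·1+0=21,  q_0=21·0+1=1
…
a_2=1:  p_2=1·22+21=43,  q_2=1·1+1=2
a_3=1:  p_3=1·43+22=65,  q_3=1·2+1=3
a_4=1:  p_4=1·65+43=108,  q_4=1·3+2=5
a_5=3:  p_5=3·108+65=389,  q_5=3·5+3=18
…
a_8=3:  p_8=3·27164+1275=82767,  q_8=3·1257+59=3830
a_9=3:  p_9=3·82767+27164=275465,  q_9=3·3830+1257=12747
…
a_12=1:  p_12=1·633697+358232=991929,  q_12=1·29324+16577=45901
a_13=1:  p_13=1·991929+633697=1625626,  q_13=1·45901+29324=75225
fundamental: x₁=1625626, y₁=75225  (since 2642659891876 − 467·5658800625 = 1)

1625626 75225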